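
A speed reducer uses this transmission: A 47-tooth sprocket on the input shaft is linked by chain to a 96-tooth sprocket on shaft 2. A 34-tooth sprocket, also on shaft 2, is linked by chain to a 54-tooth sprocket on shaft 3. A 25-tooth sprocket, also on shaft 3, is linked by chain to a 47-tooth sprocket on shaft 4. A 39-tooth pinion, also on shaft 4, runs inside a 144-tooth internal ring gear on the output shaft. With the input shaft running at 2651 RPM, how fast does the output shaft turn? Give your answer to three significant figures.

the input shaft → shaft 2 (chain, 96/47): 2651 ÷ 2.0426 = 1297.9 RPM
shaft 2 → shaft 3 (chain, 54/34): 1297.9 ÷ 1.5882 = 817.19 RPM
shaft 3 → shaft 4 (chain, 47/25): 817.19 ÷ 1.88 = 434.67 RPM
shaft 4 → the output shaft (internal gear, 144/39): 434.67 ÷ 3.6923 = 117.72 RPM

118 RPM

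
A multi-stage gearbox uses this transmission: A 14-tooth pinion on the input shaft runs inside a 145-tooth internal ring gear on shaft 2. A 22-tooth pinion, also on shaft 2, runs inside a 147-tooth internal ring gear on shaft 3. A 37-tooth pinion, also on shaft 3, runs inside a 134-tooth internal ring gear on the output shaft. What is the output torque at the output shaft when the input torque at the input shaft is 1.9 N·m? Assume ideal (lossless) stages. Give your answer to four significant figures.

476.2 N·m

Internal gear: ratio = 145/14 = 10.357; torque at shaft 2 = 1.9 × 10.357 = 19.679 N·m.
Internal gear: ratio = 147/22 = 6.6818; torque at shaft 3 = 19.679 × 6.6818 = 131.49 N·m.
Internal gear: ratio = 134/37 = 3.6216; torque at the output shaft = 131.49 × 3.6216 = 476.2 N·m.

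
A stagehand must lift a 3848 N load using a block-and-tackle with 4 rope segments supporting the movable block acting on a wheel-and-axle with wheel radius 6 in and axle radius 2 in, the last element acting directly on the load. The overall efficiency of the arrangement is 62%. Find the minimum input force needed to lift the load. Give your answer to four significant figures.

Block-and-tackle MA = number of supporting rope parts = 4.
Wheel-and-axle MA = R/r = 6/2 = 3.
Combined ideal MA = 4 × 3 = 12.
Actual MA = 12 × 0.62 = 7.44.
Effort = load / actual MA = 3848 / 7.44 = 517.2 N.

517.2 N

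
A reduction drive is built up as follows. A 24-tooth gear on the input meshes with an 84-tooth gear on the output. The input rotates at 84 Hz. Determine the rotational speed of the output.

Gear mesh: ratio = 84/24 = 3.5, so the output turns at 84 / 3.5 = 24 Hz.

24 Hz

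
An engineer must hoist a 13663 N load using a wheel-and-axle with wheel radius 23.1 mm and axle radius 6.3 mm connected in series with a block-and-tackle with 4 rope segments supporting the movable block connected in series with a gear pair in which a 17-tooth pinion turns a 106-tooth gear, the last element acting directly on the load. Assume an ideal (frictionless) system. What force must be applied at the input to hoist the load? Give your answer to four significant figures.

149.4 N

Wheel-and-axle MA = R/r = 23.1/6.3 = 3.6667.
Block-and-tackle MA = number of supporting rope parts = 4.
Gear pair MA = 106/17 = 6.2353.
Combined ideal MA = 3.6667 × 4 × 6.2353 = 91.451.
Effort = load / MA = 13663 / 91.451 = 149.4 N.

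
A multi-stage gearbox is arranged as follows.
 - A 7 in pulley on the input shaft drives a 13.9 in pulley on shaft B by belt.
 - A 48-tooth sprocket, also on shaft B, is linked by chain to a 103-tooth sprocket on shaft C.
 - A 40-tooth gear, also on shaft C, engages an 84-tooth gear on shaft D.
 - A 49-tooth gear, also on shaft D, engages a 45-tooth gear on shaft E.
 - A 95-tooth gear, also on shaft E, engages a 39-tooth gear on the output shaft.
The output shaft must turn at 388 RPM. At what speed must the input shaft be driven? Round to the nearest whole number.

Overall ratio R = 1.9857 × 2.1458 × 2.1 × 0.91837 × 0.41053 = 3.3736.
Required input speed = output speed × R = 388 × 3.3736 = 1308.9 RPM.

1309 RPM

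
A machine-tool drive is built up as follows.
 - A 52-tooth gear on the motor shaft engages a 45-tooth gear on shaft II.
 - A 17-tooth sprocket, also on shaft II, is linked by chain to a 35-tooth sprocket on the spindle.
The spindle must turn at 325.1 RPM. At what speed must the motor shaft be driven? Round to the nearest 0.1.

579.2 RPM

Overall ratio R = 0.86538 × 2.0588 = 1.7817.
Required input speed = output speed × R = 325.1 × 1.7817 = 579.22 RPM.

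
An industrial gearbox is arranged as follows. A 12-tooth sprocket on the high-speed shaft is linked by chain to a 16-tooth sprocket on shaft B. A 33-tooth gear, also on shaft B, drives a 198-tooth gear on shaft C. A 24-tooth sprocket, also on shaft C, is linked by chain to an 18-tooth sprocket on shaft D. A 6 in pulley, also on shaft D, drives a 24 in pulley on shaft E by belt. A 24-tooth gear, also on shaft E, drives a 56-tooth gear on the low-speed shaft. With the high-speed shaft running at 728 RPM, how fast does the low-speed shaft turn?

the high-speed shaft → shaft B (chain, 16/12): 728 ÷ 1.3333 = 546 RPM
shaft B → shaft C (gear mesh, 198/33): 546 ÷ 6 = 91 RPM
shaft C → shaft D (chain, 18/24): 91 ÷ 0.75 = 121.33 RPM
shaft D → shaft E (belt, 24/6): 121.33 ÷ 4 = 30.333 RPM
shaft E → the low-speed shaft (gear mesh, 56/24): 30.333 ÷ 2.3333 = 13 RPM

13 RPM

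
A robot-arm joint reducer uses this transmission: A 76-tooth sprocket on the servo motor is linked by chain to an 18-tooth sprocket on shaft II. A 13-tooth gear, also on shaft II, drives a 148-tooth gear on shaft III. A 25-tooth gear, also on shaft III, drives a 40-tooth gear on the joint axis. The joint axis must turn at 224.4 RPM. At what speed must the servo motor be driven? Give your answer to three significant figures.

Overall ratio R = 0.23684 × 11.385 × 1.6 = 4.3142.
Required input speed = output speed × R = 224.4 × 4.3142 = 968.1 RPM.

968 RPM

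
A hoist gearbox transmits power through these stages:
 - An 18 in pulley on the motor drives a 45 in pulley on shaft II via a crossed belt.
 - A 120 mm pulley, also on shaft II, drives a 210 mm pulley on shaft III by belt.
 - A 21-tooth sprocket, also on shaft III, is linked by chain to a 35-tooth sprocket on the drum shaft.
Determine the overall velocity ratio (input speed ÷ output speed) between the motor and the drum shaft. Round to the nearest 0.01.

Each stage contributes driven/driver: belt 45/18 = 2.5, belt 210/120 = 1.75, chain 35/21 = 1.6667.
Overall: 2.5 × 1.75 × 1.6667 = 7.2917.

7.29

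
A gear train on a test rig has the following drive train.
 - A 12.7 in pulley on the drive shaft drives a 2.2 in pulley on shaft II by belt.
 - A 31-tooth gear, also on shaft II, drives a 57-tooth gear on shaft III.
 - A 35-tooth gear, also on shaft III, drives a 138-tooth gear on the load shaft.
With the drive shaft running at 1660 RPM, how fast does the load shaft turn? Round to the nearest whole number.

belt 2.2/12.7 = 0.17323 → 1660/0.17323 = 9582.7 RPM
gear mesh 57/31 = 1.8387 → 9582.7/1.8387 = 5211.7 RPM
gear mesh 138/35 = 3.9429 → 5211.7/3.9429 = 1321.8 RPM

1322 RPM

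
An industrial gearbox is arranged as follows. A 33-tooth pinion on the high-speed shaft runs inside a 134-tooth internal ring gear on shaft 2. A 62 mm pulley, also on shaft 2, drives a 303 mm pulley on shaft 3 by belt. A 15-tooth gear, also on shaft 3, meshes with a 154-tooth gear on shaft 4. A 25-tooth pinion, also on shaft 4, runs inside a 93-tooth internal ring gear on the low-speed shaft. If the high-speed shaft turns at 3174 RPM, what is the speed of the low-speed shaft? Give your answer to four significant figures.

4.188 RPM

internal gear 134/33 = 4.0606 → 3174/4.0606 = 781.66 RPM
belt 303/62 = 4.8871 → 781.66/4.8871 = 159.94 RPM
gear mesh 154/15 = 10.267 → 159.94/10.267 = 15.579 RPM
internal gear 93/25 = 3.72 → 15.579/3.72 = 4.1879 RPM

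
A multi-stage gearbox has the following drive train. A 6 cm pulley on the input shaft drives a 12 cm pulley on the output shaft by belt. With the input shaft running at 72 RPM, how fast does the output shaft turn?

36 RPM

belt 12/6 = 2 → 72/2 = 36 RPM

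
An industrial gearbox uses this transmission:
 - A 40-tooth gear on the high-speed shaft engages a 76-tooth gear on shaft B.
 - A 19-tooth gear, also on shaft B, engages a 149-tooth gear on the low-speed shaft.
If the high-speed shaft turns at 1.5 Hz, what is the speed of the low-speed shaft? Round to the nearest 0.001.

the high-speed shaft → shaft B (gear mesh, 76/40): 1.5 ÷ 1.9 = 0.78947 Hz
shaft B → the low-speed shaft (gear mesh, 149/19): 0.78947 ÷ 7.8421 = 0.10067 Hz

0.101 Hz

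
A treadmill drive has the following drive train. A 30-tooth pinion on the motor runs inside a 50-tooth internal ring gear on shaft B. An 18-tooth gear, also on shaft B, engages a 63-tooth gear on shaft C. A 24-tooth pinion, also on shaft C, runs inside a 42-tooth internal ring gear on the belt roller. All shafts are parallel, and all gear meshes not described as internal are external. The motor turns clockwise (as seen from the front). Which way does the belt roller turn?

the motor → shaft B: internal mesh, same direction → CW.
shaft B → shaft C: external mesh, 1 reversal → CCW.
shaft C → the belt roller: internal mesh, same direction → CCW.
1 reversal in total — an odd number — so the belt roller turns opposite to the motor.

anticlockwise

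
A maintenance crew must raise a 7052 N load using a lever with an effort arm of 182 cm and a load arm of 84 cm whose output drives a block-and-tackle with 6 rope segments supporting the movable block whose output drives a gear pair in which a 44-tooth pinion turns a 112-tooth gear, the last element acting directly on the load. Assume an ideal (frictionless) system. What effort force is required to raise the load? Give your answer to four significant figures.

Lever MA = effort arm / load arm = 182/84 = 2.1667.
Block-and-tackle MA = number of supporting rope parts = 6.
Gear pair MA = 112/44 = 2.5455.
Combined ideal MA = 2.1667 × 6 × 2.5455 = 33.091.
Effort = load / MA = 7052 / 33.091 = 213.11 N.

213.1 N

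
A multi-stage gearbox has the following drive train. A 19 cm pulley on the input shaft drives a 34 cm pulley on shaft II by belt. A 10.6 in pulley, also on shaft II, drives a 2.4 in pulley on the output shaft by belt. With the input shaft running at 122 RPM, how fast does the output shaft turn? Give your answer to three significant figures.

Belt: ratio = 34/19 = 1.7895, so shaft II turns at 122 / 1.7895 = 68.176 RPM.
Belt: ratio = 2.4/10.6 = 0.22642, so the output shaft turns at 68.176 / 0.22642 = 301.11 RPM.

301 RPM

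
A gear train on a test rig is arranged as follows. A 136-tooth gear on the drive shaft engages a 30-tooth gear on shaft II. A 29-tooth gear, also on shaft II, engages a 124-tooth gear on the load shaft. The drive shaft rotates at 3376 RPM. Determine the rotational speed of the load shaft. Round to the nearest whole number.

Gear mesh: ratio = 30/136 = 0.22059, so shaft II turns at 3376 / 0.22059 = 15305 RPM.
Gear mesh: ratio = 124/29 = 4.2759, so the load shaft turns at 15305 / 4.2759 = 3579.3 RPM.

3579 RPM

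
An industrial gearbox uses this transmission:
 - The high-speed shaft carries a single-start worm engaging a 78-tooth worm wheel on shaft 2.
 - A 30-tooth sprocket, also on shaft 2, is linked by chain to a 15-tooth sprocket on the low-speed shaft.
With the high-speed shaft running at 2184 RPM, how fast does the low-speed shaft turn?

the high-speed shaft → shaft 2 (worm, 78/1): 2184 ÷ 78 = 28 RPM
shaft 2 → the low-speed shaft (chain, 15/30): 28 ÷ 0.5 = 56 RPM

56 RPM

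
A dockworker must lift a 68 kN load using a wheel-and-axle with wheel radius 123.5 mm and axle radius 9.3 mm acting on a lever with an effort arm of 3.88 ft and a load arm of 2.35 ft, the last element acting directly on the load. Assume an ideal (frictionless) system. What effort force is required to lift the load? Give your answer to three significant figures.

Wheel-and-axle MA = R/r = 123.5/9.3 = 13.28.
Lever MA = effort arm / load arm = 3.88/2.35 = 1.6511.
Combined ideal MA = 13.28 × 1.6511 = 21.925.
Effort = load / MA = 68 / 21.925 = 3.1014 kN.

3.10 kN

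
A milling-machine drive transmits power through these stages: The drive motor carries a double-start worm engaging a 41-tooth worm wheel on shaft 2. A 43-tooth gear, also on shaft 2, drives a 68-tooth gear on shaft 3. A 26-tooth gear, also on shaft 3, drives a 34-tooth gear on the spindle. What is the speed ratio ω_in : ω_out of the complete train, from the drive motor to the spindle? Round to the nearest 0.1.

Each stage contributes driven/driver: worm 41/2 = 20.5, gear mesh 68/43 = 1.5814, gear mesh 34/26 = 1.3077.
Overall: 20.5 × 1.5814 × 1.3077 = 42.394.

42.4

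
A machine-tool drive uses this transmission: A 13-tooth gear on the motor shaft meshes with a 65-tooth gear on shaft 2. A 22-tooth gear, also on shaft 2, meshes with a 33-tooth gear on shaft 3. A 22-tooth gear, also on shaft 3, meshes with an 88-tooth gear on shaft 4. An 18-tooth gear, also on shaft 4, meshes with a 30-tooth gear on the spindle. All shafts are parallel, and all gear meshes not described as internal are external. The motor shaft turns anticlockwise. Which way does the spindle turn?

the motor shaft → shaft 2: external mesh, 1 reversal → CW.
shaft 2 → shaft 3: external mesh, 1 reversal → CCW.
shaft 3 → shaft 4: external mesh, 1 reversal → CW.
shaft 4 → the spindle: external mesh, 1 reversal → CCW.
4 reversals in total — an even number — so the spindle turns the same way as the motor shaft.

anticlockwise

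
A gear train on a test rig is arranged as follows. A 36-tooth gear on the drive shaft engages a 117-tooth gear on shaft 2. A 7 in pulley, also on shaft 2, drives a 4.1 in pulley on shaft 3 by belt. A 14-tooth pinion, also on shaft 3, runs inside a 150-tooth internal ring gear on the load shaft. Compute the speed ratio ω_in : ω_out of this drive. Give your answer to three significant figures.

20.4

Each stage contributes driven/driver: gear mesh 117/36 = 3.25, belt 4.1/7 = 0.58571, internal gear 150/14 = 10.714.
Overall: 3.25 × 0.58571 × 10.714 = 20.395.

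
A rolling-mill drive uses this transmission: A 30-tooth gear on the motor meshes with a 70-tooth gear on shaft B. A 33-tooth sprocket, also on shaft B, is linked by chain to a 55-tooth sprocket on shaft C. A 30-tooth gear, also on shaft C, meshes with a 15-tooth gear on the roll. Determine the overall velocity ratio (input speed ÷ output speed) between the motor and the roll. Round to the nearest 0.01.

Each stage contributes driven/driver: gear mesh 70/30 = 2.3333, chain 55/33 = 1.6667, gear mesh 15/30 = 0.5.
Overall: 2.3333 × 1.6667 × 0.5 = 1.9444.

1.94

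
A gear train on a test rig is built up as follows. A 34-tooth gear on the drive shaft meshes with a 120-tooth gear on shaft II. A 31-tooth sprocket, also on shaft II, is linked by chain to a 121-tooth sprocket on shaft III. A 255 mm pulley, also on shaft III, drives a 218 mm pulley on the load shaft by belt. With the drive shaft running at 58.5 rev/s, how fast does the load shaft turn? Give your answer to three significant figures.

4.97 rev/s

gear mesh 120/34 = 3.5294 → 58.5/3.5294 = 16.575 rev/s
chain 121/31 = 3.9032 → 16.575/3.9032 = 4.2465 rev/s
belt 218/255 = 0.8549 → 4.2465/0.8549 = 4.9672 rev/s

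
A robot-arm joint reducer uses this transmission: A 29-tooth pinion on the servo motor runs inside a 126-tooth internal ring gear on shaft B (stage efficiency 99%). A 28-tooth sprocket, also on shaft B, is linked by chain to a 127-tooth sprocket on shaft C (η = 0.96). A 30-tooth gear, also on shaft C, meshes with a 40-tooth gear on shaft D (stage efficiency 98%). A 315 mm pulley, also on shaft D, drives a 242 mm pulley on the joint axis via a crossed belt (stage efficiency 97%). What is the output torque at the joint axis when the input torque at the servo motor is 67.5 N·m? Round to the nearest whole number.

internal gear 126/29 = 4.3448 → τ = 67.5·4.3448·0.99 = 290.34 N·m
chain 127/28 = 4.5357 → τ = 290.34·4.5357·0.96 = 1264.2 N·m
gear mesh 40/30 = 1.3333 → τ = 1264.2·1.3333·0.98 = 1651.9 N·m
belt 242/315 = 0.76825 → τ = 1651.9·0.76825·0.97 = 1231 N·m

1231 N·m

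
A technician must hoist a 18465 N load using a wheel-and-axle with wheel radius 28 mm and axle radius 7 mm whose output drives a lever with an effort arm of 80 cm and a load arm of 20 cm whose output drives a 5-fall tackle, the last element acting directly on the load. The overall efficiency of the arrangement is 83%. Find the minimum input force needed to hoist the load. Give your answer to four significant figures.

278.1 N

Wheel-and-axle MA = R/r = 28/7 = 4.
Lever MA = effort arm / load arm = 80/20 = 4.
Block-and-tackle MA = number of supporting rope parts = 5.
Combined ideal MA = 4 × 4 × 5 = 80.
Actual MA = 80 × 0.83 = 66.4.
Effort = load / actual MA = 18465 / 66.4 = 278.09 N.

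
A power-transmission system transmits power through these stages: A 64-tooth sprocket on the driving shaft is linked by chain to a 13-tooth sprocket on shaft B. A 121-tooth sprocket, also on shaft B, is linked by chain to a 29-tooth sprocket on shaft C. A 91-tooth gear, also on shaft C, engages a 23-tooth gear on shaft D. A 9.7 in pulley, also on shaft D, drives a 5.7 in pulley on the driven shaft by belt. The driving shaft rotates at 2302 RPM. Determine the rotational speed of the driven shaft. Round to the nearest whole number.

the driving shaft → shaft B (chain, 13/64): 2302 ÷ 0.20312 = 11333 RPM
shaft B → shaft C (chain, 29/121): 11333 ÷ 0.23967 = 47286 RPM
shaft C → shaft D (gear mesh, 23/91): 47286 ÷ 0.25275 = 1.8709e+05 RPM
shaft D → the driven shaft (belt, 5.7/9.7): 1.8709e+05 ÷ 0.58763 = 3.1838e+05 RPM

318376 RPM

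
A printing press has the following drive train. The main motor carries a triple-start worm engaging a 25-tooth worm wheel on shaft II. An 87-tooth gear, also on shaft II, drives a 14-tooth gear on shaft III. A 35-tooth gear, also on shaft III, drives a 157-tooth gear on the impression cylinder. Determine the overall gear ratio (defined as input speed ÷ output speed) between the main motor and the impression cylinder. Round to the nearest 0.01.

Each stage contributes driven/driver: worm 25/3 = 8.3333, gear mesh 14/87 = 0.16092, gear mesh 157/35 = 4.4857.
Overall: 8.3333 × 0.16092 × 4.4857 = 6.0153.

6.02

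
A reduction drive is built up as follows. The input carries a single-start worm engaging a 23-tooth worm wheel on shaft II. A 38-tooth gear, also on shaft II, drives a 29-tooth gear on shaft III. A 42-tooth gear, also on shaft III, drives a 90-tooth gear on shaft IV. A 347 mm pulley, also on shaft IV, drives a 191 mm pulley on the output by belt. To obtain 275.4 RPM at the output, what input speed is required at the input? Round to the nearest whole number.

5702 RPM

Overall ratio R = 23 × 0.76316 × 2.1429 × 0.55043 = 20.703.
Required input speed = output speed × R = 275.4 × 20.703 = 5701.7 RPM.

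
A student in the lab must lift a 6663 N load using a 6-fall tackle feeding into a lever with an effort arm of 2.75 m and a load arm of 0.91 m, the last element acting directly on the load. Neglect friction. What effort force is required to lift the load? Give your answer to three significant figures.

367 N

Block-and-tackle MA = number of supporting rope parts = 6.
Lever MA = effort arm / load arm = 2.75/0.91 = 3.022.
Combined ideal MA = 6 × 3.022 = 18.132.
Effort = load / MA = 6663 / 18.132 = 367.47 N.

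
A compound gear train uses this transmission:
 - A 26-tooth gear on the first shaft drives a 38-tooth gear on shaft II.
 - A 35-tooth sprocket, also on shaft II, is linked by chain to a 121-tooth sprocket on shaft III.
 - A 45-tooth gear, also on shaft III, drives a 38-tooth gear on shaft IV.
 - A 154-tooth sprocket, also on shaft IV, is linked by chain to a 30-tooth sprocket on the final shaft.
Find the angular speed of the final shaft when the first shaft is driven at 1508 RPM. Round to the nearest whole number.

gear mesh 38/26 = 1.4615 → 1508/1.4615 = 1031.8 RPM
chain 121/35 = 3.4571 → 1031.8/3.4571 = 298.45 RPM
gear mesh 38/45 = 0.84444 → 298.45/0.84444 = 353.43 RPM
chain 30/154 = 0.19481 → 353.43/0.19481 = 1814.3 RPM

1814 RPM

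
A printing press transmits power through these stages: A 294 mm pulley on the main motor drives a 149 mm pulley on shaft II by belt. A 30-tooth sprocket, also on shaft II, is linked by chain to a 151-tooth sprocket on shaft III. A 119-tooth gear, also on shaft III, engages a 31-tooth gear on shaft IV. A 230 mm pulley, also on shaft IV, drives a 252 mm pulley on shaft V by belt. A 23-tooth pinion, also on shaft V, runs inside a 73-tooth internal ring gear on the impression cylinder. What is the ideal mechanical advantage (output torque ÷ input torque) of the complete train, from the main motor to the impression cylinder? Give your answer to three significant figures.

2.31

Each stage contributes driven/driver: belt 149/294 = 0.5068, chain 151/30 = 5.0333, gear mesh 31/119 = 0.2605, belt 252/230 = 1.0957, internal gear 73/23 = 3.1739.
Overall: 0.5068 × 5.0333 × 0.2605 × 1.0957 × 3.1739 = 2.3109.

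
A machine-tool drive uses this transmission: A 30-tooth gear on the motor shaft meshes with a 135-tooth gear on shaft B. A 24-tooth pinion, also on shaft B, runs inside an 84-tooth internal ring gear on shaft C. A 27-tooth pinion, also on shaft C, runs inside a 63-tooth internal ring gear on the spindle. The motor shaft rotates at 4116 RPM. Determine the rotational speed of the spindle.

the motor shaft → shaft B (gear mesh, 135/30): 4116 ÷ 4.5 = 914.67 RPM
shaft B → shaft C (internal gear, 84/24): 914.67 ÷ 3.5 = 261.33 RPM
shaft C → the spindle (internal gear, 63/27): 261.33 ÷ 2.3333 = 112 RPM

112 RPM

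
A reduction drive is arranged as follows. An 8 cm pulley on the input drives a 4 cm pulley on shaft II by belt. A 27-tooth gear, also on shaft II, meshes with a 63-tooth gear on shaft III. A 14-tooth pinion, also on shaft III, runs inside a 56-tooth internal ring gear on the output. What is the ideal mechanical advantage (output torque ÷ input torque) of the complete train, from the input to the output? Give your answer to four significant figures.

4.667

Each stage contributes driven/driver: belt 4/8 = 0.5, gear mesh 63/27 = 2.3333, internal gear 56/14 = 4.
Overall: 0.5 × 2.3333 × 4 = 4.6667.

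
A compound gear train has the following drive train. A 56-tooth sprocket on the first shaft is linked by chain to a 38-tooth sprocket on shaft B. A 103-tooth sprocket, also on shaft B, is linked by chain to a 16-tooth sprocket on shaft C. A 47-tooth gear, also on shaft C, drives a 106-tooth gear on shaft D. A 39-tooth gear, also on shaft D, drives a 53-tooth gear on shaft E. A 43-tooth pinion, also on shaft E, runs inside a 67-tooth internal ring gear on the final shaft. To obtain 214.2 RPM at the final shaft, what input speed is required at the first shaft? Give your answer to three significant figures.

Overall ratio R = 0.67857 × 0.15534 × 2.2553 × 1.359 × 1.5581 = 0.50339.
Required input speed = output speed × R = 214.2 × 0.50339 = 107.83 RPM.

108 RPM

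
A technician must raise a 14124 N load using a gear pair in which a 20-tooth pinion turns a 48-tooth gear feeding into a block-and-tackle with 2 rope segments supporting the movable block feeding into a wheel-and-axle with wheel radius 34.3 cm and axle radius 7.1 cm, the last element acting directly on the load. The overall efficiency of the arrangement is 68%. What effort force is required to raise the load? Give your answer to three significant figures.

Gear pair MA = 48/20 = 2.4.
Block-and-tackle MA = number of supporting rope parts = 2.
Wheel-and-axle MA = R/r = 34.3/7.1 = 4.831.
Combined ideal MA = 2.4 × 2 × 4.831 = 23.189.
Actual MA = 23.189 × 0.68 = 15.768.
Effort = load / actual MA = 14124 / 15.768 = 895.72 N.

896 N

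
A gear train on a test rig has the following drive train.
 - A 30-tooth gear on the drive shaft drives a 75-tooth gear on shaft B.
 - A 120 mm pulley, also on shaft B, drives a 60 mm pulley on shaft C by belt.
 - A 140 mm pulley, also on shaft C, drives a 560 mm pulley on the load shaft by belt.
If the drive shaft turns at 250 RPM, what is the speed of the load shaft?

50 RPM

Gear mesh: ratio = 75/30 = 2.5, so shaft B turns at 250 / 2.5 = 100 RPM.
Belt: ratio = 60/120 = 0.5, so shaft C turns at 100 / 0.5 = 200 RPM.
Belt: ratio = 560/140 = 4, so the load shaft turns at 200 / 4 = 50 RPM.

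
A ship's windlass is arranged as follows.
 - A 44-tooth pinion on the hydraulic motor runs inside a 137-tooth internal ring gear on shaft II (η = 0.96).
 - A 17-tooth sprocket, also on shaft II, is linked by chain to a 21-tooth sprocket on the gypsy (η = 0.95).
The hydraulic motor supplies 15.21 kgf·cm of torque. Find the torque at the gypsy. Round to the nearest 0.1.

Internal gear: ratio = 137/44 = 3.1136; torque at shaft II = 15.21 × 3.1136 × 0.96 = 45.464 kgf·cm.
Chain: ratio = 21/17 = 1.2353; torque at the gypsy = 45.464 × 1.2353 × 0.95 = 53.353 kgf·cm.

53.4 kgf·cm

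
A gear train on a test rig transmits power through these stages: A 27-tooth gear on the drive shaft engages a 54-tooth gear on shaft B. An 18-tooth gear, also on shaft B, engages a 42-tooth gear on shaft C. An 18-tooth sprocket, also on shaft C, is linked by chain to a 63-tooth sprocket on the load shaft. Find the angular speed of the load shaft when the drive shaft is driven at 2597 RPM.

gear mesh 54/27 = 2 → 2597/2 = 1298.5 RPM
gear mesh 42/18 = 2.3333 → 1298.5/2.3333 = 556.5 RPM
chain 63/18 = 3.5 → 556.5/3.5 = 159 RPM

159 RPM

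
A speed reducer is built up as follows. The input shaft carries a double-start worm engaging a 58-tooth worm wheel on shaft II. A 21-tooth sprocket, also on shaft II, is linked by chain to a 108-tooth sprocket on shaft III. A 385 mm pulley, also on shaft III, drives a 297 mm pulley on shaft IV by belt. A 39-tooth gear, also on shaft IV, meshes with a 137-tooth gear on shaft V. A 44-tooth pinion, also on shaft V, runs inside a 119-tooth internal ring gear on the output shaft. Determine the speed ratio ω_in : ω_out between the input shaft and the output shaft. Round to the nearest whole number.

1093

Each stage contributes driven/driver: worm 58/2 = 29, chain 108/21 = 5.1429, belt 297/385 = 0.77143, gear mesh 137/39 = 3.5128, internal gear 119/44 = 2.7045.
Overall: 29 × 5.1429 × 0.77143 × 3.5128 × 2.7045 = 1093.1.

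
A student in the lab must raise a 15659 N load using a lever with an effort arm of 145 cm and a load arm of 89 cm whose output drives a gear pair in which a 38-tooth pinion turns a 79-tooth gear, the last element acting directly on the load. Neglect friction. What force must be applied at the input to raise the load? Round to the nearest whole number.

4623 N

Lever MA = effort arm / load arm = 145/89 = 1.6292.
Gear pair MA = 79/38 = 2.0789.
Combined ideal MA = 1.6292 × 2.0789 = 3.387.
Effort = load / MA = 15659 / 3.387 = 4623.2 N.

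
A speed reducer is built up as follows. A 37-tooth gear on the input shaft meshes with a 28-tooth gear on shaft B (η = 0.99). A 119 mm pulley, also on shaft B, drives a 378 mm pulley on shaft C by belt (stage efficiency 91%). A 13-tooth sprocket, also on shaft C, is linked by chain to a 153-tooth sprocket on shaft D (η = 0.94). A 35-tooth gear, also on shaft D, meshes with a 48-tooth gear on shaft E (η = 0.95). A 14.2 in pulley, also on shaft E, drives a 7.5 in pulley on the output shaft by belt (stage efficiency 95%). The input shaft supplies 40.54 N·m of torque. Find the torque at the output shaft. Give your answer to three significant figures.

635 N·m

gear mesh 28/37 = 0.75676 → τ = 40.54·0.75676·0.99 = 30.372 N·m
belt 378/119 = 3.1765 → τ = 30.372·3.1765·0.91 = 87.793 N·m
chain 153/13 = 11.769 → τ = 87.793·11.769·0.94 = 971.26 N·m
gear mesh 48/35 = 1.3714 → τ = 971.26·1.3714·0.95 = 1265.4 N·m
belt 7.5/14.2 = 0.52817 → τ = 1265.4·0.52817·0.95 = 634.94 N·m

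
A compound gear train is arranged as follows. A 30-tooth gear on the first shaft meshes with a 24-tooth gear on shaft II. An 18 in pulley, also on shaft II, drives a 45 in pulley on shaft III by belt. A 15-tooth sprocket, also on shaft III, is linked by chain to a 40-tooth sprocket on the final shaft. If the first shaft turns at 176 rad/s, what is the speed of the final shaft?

Gear mesh: ratio = 24/30 = 0.8, so shaft II turns at 176 / 0.8 = 220 rad/s.
Belt: ratio = 45/18 = 2.5, so shaft III turns at 220 / 2.5 = 88 rad/s.
Chain: ratio = 40/15 = 2.6667, so the final shaft turns at 88 / 2.6667 = 33 rad/s.

33 rad/s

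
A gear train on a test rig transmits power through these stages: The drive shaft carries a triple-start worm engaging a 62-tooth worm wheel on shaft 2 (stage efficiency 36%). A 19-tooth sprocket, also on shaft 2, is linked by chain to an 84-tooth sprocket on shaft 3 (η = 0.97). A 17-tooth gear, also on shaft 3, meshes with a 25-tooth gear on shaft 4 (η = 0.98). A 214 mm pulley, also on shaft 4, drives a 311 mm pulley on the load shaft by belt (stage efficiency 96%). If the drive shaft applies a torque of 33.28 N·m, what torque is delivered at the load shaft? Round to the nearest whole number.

worm 62/3 = 20.667 → τ = 33.28·20.667·0.36 = 247.6 N·m
chain 84/19 = 4.4211 → τ = 247.6·4.4211·0.97 = 1061.8 N·m
gear mesh 25/17 = 1.4706 → τ = 1061.8·1.4706·0.98 = 1530.3 N·m
belt 311/214 = 1.4533 → τ = 1530.3·1.4533·0.96 = 2135 N·m

2135 N·m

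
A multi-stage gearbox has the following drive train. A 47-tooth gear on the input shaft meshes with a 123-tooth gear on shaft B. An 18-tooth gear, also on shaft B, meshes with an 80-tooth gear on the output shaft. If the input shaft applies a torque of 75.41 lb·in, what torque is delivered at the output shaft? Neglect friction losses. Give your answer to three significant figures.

gear mesh 123/47 = 2.617 → τ = 75.41·2.617 = 197.35 lb·in
gear mesh 80/18 = 4.4444 → τ = 197.35·4.4444 = 877.11 lb·in

877 lb·in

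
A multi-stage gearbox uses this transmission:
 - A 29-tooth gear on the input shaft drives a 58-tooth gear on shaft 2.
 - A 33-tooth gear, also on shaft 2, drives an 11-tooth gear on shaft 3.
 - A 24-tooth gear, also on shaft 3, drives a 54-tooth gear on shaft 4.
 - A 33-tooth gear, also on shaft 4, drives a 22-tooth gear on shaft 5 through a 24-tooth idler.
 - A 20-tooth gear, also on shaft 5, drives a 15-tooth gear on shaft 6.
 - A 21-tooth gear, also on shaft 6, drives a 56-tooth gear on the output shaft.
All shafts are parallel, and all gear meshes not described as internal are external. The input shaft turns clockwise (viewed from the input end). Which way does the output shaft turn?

the input shaft → shaft 2: external mesh, 1 reversal → CCW.
shaft 2 → shaft 3: external mesh, 1 reversal → CW.
shaft 3 → shaft 4: external mesh, 1 reversal → CCW.
shaft 4 → shaft 5: driver → idler → driven is 2 external meshes, 2 reversals → CCW.
shaft 5 → shaft 6: external mesh, 1 reversal → CW.
shaft 6 → the output shaft: external mesh, 1 reversal → CCW.
7 reversals in total — an odd number — so the output shaft turns opposite to the input shaft.

counterclockwise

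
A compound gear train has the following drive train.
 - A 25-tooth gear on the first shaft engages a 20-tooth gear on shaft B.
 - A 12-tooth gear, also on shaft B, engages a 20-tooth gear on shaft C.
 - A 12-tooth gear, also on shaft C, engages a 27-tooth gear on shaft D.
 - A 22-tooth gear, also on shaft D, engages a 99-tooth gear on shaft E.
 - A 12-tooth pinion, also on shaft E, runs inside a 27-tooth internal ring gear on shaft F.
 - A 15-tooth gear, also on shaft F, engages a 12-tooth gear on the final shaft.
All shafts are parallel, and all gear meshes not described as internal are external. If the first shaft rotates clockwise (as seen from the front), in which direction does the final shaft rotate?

anticlockwise

the first shaft → shaft B: external mesh, 1 reversal → CCW.
shaft B → shaft C: external mesh, 1 reversal → CW.
shaft C → shaft D: external mesh, 1 reversal → CCW.
shaft D → shaft E: external mesh, 1 reversal → CW.
shaft E → shaft F: internal mesh, same direction → CW.
shaft F → the final shaft: external mesh, 1 reversal → CCW.
5 reversals in total — an odd number — so the final shaft turns opposite to the first shaft.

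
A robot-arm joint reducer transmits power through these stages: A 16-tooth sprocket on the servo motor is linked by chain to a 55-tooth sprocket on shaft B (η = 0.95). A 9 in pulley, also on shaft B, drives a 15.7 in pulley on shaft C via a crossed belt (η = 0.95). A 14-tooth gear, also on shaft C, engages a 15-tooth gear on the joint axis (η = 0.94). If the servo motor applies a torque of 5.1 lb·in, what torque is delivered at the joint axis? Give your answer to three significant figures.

chain 55/16 = 3.4375 → τ = 5.1·3.4375·0.95 = 16.655 lb·in
belt 15.7/9 = 1.7444 → τ = 16.655·1.7444·0.95 = 27.601 lb·in
gear mesh 15/14 = 1.0714 → τ = 27.601·1.0714·0.94 = 27.798 lb·in

27.8 lb·in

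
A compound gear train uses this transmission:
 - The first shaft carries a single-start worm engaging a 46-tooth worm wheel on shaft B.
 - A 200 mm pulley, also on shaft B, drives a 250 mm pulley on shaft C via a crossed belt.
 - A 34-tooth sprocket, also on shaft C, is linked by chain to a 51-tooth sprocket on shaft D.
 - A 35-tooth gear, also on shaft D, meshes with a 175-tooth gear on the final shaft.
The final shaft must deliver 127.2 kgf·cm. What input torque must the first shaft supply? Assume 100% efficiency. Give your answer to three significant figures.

0.295 kgf·cm

Overall ratio R = 46 × 1.25 × 1.5 × 5 = 431.25.
Input torque = output torque / R = 127.2 / 431.25 = 0.29496 kgf·cm.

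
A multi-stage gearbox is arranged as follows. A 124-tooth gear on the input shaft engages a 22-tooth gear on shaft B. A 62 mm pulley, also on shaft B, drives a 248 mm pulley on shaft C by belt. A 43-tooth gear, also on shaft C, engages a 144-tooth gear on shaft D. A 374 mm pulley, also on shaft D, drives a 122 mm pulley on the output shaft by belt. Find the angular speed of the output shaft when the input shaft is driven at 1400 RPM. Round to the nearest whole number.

Gear mesh: ratio = 22/124 = 0.17742, so shaft B turns at 1400 / 0.17742 = 7890.9 RPM.
Belt: ratio = 248/62 = 4, so shaft C turns at 7890.9 / 4 = 1972.7 RPM.
Gear mesh: ratio = 144/43 = 3.3488, so shaft D turns at 1972.7 / 3.3488 = 589.08 RPM.
Belt: ratio = 122/374 = 0.3262, so the output shaft turns at 589.08 / 0.3262 = 1805.9 RPM.

1806 RPM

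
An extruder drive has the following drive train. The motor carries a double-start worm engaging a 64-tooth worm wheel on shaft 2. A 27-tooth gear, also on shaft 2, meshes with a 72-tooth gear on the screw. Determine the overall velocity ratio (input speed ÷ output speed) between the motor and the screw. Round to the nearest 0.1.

85.3

Each stage contributes driven/driver: worm 64/2 = 32, gear mesh 72/27 = 2.6667.
Overall: 32 × 2.6667 = 85.333.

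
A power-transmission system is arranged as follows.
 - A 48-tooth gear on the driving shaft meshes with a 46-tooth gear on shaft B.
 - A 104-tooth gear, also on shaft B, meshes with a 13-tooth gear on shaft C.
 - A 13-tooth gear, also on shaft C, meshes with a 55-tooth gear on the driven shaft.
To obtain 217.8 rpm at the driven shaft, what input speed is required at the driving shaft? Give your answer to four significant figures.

110.4 rpm

Overall ratio R = 0.95833 × 0.125 × 4.2308 = 0.50681.
Required input speed = output speed × R = 217.8 × 0.50681 = 110.38 rpm.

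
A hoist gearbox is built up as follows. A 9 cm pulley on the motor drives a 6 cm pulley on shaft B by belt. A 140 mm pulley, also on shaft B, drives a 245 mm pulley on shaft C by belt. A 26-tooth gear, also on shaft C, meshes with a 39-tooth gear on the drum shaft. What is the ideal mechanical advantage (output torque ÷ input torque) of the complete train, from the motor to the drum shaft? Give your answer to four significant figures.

1.750

Each stage contributes driven/driver: belt 6/9 = 0.66667, belt 245/140 = 1.75, gear mesh 39/26 = 1.5.
Overall: 0.66667 × 1.75 × 1.5 = 1.75.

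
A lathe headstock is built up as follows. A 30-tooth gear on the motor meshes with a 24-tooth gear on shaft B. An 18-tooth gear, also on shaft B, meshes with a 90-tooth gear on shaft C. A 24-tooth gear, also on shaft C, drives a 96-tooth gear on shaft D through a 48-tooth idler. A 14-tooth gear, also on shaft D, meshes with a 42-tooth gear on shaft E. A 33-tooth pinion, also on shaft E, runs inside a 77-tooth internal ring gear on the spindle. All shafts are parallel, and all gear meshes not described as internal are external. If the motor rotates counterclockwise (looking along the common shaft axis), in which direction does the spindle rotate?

clockwise

the motor → shaft B: external mesh, 1 reversal → CW.
shaft B → shaft C: external mesh, 1 reversal → CCW.
shaft C → shaft D: driver → idler → driven is 2 external meshes, 2 reversals → CCW.
shaft D → shaft E: external mesh, 1 reversal → CW.
shaft E → the spindle: internal mesh, same direction → CW.
5 reversals in total — an odd number — so the spindle turns opposite to the motor.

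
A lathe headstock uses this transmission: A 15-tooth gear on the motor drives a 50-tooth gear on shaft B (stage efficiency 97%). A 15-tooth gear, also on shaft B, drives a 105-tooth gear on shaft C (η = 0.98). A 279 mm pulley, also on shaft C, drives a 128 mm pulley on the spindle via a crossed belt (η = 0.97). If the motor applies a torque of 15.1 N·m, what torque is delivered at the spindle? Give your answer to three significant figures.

149 N·m

Gear mesh: ratio = 50/15 = 3.3333; torque at shaft B = 15.1 × 3.3333 × 0.97 = 48.823 N·m.
Gear mesh: ratio = 105/15 = 7; torque at shaft C = 48.823 × 7 × 0.98 = 334.93 N·m.
Belt: ratio = 128/279 = 0.45878; torque at the spindle = 334.93 × 0.45878 × 0.97 = 149.05 N·m.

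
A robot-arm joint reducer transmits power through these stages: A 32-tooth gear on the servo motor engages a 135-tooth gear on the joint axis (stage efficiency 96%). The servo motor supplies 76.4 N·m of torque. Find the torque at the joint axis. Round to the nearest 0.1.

309.4 N·m

gear mesh 135/32 = 4.2188 → τ = 76.4·4.2188·0.96 = 309.42 N·m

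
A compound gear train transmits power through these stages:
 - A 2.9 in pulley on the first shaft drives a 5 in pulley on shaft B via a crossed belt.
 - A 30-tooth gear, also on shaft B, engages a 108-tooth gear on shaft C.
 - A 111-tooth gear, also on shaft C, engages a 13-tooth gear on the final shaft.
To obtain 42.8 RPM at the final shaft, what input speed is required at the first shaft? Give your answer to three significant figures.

Overall ratio R = 1.7241 × 3.6 × 0.11712 = 0.72693.
Required input speed = output speed × R = 42.8 × 0.72693 = 31.113 RPM.

31.1 RPM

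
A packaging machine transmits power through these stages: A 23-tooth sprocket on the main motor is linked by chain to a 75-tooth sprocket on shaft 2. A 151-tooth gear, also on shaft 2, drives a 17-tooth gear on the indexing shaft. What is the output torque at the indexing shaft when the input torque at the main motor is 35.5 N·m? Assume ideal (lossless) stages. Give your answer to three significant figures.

chain 75/23 = 3.2609 → τ = 35.5·3.2609 = 115.76 N·m
gear mesh 17/151 = 0.11258 → τ = 115.76·0.11258 = 13.033 N·m

13.0 N·m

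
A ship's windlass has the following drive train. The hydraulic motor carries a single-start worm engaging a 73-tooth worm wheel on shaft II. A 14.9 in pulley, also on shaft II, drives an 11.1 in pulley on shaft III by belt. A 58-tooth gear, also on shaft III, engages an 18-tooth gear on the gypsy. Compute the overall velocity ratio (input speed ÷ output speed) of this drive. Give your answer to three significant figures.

Each stage contributes driven/driver: worm 73/1 = 73, belt 11.1/14.9 = 0.74497, gear mesh 18/58 = 0.31034.
Overall: 73 × 0.74497 × 0.31034 = 16.877.

16.9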